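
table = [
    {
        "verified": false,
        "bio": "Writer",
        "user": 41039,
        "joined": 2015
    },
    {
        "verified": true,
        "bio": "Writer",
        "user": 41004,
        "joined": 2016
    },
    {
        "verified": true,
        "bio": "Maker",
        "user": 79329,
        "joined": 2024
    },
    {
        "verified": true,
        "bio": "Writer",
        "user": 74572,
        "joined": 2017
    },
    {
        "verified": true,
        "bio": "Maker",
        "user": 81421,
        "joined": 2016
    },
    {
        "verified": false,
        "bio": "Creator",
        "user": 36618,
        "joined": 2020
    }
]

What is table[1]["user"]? 41004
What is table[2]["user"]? 79329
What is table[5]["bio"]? "Creator"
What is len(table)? 6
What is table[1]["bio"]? "Writer"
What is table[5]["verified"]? False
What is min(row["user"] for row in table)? 36618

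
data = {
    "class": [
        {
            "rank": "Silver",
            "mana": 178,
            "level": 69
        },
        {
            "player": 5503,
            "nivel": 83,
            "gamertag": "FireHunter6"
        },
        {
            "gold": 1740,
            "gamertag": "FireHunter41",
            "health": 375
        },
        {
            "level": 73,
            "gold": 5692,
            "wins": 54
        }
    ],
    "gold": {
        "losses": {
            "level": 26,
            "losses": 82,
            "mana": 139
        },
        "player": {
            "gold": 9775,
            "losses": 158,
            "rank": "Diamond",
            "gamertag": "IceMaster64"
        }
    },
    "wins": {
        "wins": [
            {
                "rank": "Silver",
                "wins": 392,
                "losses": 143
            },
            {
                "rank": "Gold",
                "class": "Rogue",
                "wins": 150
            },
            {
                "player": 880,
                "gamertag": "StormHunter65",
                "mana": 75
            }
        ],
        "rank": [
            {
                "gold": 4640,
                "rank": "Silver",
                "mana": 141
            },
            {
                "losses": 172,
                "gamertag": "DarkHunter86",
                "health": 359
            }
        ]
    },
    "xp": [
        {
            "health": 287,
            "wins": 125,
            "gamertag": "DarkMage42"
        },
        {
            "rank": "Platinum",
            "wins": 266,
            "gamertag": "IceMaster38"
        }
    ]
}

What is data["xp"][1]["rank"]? "Platinum"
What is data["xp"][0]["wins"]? 125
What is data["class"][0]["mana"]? 178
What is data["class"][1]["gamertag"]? "FireHunter6"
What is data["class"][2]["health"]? 375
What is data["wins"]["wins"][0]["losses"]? 143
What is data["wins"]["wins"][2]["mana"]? 75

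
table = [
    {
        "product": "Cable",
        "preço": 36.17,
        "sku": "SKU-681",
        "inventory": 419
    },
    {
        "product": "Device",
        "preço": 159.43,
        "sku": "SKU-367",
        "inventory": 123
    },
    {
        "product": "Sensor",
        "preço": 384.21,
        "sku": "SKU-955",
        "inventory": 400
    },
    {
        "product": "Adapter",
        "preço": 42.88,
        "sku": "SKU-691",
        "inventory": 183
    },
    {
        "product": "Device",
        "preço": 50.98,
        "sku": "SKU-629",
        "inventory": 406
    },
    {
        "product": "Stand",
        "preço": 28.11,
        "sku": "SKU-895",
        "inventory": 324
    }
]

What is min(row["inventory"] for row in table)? 123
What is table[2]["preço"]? 384.21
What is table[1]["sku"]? "SKU-367"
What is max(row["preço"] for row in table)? 384.21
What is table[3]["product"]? "Adapter"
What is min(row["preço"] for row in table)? 28.11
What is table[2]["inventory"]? 400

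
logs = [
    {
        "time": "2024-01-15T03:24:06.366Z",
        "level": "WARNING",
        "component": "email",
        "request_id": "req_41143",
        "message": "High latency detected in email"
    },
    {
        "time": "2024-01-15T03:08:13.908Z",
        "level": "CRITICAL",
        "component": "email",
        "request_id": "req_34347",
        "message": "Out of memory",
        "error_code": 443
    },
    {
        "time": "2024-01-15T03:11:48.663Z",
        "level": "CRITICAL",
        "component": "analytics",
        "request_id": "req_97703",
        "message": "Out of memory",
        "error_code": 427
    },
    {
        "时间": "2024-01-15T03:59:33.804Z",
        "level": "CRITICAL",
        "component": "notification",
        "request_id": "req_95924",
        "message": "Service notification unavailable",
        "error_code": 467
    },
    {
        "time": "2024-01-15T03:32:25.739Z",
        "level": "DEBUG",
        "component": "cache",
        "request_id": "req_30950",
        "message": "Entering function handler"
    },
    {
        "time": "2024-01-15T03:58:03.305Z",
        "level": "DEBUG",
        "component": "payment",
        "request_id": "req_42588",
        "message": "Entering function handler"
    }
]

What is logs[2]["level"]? "CRITICAL"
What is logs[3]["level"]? "CRITICAL"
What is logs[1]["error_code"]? 443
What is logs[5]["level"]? "DEBUG"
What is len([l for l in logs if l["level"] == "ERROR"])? 0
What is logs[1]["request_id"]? "req_34347"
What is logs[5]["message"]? "Entering function handler"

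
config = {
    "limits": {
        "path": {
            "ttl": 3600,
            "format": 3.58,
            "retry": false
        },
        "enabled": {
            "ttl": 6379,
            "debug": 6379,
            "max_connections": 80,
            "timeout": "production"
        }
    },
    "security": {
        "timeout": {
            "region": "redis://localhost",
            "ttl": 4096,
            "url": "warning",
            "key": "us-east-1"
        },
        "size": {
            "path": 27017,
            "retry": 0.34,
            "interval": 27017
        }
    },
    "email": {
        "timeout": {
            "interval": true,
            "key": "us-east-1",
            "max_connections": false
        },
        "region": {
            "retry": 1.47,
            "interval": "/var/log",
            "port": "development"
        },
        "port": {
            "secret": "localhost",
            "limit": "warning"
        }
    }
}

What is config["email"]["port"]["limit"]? "warning"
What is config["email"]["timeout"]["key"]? "us-east-1"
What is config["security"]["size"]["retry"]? 0.34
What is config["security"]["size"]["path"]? 27017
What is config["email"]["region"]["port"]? "development"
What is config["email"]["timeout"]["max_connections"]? False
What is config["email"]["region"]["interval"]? "/var/log"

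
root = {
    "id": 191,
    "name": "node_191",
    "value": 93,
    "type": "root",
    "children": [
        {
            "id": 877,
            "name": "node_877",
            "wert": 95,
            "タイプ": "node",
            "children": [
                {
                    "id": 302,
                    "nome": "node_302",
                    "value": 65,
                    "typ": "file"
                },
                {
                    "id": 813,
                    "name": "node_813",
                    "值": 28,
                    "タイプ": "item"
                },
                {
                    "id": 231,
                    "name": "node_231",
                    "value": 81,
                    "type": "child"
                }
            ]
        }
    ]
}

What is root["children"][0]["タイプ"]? "node"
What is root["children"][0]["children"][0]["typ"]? "file"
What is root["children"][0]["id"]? 877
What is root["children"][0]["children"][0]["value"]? 65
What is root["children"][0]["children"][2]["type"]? "child"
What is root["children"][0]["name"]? "node_877"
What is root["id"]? 191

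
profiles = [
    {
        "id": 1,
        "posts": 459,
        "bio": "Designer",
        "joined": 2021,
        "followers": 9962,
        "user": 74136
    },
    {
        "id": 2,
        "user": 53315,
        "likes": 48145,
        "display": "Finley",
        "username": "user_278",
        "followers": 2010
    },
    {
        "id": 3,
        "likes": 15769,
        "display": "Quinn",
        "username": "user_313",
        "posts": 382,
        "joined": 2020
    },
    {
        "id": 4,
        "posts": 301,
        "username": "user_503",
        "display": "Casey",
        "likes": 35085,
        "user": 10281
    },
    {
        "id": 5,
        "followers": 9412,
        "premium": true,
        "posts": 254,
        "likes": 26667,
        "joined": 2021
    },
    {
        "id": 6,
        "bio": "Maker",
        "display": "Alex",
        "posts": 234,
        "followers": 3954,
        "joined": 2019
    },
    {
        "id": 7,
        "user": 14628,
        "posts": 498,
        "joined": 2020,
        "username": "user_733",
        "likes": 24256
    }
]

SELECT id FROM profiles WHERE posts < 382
[4, 5, 6]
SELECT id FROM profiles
[1, 2, 3, 4, 5, 6, 7]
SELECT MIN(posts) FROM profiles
234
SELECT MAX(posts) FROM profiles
498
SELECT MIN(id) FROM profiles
1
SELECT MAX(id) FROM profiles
7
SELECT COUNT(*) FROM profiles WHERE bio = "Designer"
1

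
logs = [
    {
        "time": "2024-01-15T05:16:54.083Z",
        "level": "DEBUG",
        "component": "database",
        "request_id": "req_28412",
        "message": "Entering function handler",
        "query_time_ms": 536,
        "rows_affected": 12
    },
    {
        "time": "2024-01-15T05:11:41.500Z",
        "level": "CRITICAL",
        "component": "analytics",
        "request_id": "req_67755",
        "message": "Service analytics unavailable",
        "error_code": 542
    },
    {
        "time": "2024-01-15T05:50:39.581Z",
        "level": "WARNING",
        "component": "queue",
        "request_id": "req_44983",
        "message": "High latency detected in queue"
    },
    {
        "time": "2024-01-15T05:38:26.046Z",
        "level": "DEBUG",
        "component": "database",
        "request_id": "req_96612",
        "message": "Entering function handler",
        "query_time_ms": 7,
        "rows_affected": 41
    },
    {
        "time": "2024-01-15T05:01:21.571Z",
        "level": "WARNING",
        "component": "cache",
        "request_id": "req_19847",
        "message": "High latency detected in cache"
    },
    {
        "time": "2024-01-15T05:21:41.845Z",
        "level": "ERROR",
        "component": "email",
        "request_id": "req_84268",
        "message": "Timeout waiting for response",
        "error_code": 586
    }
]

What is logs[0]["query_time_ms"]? 536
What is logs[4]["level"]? "WARNING"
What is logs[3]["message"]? "Entering function handler"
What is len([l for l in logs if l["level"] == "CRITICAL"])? 1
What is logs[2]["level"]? "WARNING"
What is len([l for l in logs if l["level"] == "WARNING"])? 2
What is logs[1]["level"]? "CRITICAL"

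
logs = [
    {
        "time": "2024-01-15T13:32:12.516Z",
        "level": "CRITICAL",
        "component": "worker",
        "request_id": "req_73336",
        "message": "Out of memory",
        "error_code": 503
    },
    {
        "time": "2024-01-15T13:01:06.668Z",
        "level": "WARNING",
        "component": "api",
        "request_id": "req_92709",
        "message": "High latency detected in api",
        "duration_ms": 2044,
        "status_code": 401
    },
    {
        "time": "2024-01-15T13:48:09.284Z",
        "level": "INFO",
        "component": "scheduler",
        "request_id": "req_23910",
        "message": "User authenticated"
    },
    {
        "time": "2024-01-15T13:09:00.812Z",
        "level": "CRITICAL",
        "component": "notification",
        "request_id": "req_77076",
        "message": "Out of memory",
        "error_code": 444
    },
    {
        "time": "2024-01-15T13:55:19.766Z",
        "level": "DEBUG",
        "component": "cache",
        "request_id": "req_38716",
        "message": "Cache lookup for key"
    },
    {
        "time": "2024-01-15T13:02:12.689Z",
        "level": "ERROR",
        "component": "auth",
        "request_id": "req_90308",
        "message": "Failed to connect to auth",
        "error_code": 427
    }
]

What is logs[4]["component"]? "cache"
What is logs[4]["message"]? "Cache lookup for key"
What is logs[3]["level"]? "CRITICAL"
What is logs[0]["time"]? "2024-01-15T13:32:12.516Z"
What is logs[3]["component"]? "notification"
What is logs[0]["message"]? "Out of memory"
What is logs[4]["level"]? "DEBUG"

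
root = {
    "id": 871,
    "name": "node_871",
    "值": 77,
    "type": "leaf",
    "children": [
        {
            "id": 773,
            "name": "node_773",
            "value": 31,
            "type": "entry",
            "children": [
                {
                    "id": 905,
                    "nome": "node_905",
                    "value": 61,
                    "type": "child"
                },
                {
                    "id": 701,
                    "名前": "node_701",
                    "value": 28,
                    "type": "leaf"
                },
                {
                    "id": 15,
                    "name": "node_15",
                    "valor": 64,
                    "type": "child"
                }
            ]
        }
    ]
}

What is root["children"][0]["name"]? "node_773"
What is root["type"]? "leaf"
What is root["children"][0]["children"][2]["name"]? "node_15"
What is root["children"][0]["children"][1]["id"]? 701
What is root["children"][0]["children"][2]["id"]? 15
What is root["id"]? 871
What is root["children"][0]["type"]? "entry"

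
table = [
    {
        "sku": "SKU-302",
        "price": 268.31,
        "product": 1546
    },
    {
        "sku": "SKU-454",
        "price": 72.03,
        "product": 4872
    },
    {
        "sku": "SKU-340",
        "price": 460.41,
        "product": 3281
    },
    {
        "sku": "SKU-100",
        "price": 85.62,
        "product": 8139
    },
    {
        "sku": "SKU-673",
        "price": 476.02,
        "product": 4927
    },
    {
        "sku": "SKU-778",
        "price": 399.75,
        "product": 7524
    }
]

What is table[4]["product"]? 4927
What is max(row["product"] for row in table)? 8139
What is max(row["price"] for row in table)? 476.02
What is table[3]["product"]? 8139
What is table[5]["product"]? 7524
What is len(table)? 6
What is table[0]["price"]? 268.31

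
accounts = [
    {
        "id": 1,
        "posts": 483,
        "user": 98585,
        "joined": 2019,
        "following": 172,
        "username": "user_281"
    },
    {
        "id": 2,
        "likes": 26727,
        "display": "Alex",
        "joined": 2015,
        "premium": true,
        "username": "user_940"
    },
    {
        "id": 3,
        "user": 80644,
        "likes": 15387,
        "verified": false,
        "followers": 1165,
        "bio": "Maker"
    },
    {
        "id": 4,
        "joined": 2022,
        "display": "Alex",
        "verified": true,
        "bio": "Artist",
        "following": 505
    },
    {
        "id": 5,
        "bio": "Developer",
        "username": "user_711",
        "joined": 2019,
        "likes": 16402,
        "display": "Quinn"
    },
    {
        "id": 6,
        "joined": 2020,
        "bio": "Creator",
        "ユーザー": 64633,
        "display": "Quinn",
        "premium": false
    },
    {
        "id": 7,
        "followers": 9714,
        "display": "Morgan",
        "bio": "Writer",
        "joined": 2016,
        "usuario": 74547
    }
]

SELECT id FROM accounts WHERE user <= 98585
[1, 3]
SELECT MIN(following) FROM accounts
172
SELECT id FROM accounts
[1, 2, 3, 4, 5, 6, 7]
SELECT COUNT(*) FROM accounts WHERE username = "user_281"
1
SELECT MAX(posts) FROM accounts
483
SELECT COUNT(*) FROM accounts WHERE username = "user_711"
1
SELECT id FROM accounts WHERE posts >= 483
[1]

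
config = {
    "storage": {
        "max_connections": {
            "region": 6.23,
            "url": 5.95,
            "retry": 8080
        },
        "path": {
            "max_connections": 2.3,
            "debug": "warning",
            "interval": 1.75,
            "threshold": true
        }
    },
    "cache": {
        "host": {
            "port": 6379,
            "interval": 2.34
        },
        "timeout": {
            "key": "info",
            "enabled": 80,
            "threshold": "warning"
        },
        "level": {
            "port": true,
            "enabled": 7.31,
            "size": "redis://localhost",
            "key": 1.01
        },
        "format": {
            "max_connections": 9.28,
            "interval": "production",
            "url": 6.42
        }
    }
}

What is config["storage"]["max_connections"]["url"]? 5.95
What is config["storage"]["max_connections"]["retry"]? 8080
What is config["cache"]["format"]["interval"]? "production"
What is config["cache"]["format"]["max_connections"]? 9.28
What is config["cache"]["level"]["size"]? "redis://localhost"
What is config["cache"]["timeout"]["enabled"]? 80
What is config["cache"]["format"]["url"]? 6.42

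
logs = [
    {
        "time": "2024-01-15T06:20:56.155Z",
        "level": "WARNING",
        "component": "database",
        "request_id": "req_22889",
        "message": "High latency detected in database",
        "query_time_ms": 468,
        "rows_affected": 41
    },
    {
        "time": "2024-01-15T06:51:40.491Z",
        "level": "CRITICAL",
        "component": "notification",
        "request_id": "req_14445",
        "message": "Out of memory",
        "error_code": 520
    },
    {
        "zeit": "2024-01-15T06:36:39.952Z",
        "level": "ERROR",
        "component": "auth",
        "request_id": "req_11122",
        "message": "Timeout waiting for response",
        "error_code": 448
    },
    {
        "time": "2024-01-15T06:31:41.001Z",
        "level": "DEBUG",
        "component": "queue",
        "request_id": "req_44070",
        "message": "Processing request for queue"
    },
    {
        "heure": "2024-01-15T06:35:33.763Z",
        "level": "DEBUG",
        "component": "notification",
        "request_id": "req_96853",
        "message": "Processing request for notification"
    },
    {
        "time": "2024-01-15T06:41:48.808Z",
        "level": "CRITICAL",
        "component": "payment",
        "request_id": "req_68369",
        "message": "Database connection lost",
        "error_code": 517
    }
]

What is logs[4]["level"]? "DEBUG"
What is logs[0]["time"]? "2024-01-15T06:20:56.155Z"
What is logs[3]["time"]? "2024-01-15T06:31:41.001Z"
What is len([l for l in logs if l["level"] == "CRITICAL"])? 2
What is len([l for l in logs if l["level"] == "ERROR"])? 1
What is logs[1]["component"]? "notification"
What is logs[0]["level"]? "WARNING"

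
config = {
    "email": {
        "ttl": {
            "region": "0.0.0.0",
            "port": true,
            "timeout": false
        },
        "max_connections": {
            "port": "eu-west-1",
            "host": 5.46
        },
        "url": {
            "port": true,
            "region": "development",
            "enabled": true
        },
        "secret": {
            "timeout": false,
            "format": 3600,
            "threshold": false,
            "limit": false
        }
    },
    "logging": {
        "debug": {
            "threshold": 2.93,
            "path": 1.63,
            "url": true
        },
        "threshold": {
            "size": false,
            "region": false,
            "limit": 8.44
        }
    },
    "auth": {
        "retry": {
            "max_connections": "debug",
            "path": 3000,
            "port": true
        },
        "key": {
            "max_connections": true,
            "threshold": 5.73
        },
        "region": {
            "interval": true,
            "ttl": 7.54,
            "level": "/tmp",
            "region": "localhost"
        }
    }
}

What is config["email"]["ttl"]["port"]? True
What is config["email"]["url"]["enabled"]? True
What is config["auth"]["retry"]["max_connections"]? "debug"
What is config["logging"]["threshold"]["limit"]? 8.44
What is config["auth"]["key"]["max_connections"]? True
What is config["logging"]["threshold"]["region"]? False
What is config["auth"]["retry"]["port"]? True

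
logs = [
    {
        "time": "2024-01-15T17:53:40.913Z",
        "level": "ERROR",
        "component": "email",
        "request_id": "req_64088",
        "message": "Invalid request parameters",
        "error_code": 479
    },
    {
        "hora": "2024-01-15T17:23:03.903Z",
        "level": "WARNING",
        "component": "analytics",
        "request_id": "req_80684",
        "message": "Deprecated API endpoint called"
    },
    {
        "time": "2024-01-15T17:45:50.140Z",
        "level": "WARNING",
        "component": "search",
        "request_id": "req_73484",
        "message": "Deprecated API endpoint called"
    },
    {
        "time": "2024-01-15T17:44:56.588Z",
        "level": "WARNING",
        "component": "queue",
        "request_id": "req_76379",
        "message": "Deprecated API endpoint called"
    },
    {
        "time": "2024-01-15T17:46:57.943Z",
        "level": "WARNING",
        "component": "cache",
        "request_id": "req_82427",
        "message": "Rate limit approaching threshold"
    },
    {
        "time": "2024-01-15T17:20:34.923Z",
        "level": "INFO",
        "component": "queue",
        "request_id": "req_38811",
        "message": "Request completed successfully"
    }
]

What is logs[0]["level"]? "ERROR"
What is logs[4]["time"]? "2024-01-15T17:46:57.943Z"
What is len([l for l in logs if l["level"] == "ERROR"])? 1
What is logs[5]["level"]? "INFO"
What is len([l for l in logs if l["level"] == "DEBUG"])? 0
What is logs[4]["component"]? "cache"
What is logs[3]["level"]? "WARNING"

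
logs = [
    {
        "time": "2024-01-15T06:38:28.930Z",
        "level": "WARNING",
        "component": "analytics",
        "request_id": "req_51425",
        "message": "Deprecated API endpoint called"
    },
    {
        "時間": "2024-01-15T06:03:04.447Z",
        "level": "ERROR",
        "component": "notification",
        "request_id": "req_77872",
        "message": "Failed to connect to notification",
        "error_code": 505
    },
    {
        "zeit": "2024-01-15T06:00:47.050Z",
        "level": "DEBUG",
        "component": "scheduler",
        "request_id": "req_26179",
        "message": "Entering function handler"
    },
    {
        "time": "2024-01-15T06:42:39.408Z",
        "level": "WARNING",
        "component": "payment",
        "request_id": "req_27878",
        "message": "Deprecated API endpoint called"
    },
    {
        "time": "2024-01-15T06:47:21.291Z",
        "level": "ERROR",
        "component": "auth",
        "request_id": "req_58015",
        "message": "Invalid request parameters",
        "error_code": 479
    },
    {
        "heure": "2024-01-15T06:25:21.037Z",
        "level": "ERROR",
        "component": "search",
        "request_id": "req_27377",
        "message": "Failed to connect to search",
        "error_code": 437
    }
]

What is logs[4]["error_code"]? 479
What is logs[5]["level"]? "ERROR"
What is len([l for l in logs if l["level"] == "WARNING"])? 2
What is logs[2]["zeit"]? "2024-01-15T06:00:47.050Z"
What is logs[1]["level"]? "ERROR"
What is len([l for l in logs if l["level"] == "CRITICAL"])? 0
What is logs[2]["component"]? "scheduler"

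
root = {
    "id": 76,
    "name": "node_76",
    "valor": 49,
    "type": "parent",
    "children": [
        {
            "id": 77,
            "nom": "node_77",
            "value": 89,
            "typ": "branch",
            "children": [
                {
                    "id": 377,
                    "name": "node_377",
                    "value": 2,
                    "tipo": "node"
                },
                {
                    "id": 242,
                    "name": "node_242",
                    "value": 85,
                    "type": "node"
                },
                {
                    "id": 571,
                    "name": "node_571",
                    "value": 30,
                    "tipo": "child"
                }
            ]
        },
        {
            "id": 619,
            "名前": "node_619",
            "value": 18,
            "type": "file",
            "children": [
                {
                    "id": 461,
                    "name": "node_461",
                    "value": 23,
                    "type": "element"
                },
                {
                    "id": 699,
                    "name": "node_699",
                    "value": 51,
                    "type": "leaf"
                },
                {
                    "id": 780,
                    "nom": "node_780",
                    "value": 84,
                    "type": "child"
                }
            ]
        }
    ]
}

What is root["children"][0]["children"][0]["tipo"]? "node"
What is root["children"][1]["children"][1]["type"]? "leaf"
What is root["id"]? 76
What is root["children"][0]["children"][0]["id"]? 377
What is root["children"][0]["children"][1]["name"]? "node_242"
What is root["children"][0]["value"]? 89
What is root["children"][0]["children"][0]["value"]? 2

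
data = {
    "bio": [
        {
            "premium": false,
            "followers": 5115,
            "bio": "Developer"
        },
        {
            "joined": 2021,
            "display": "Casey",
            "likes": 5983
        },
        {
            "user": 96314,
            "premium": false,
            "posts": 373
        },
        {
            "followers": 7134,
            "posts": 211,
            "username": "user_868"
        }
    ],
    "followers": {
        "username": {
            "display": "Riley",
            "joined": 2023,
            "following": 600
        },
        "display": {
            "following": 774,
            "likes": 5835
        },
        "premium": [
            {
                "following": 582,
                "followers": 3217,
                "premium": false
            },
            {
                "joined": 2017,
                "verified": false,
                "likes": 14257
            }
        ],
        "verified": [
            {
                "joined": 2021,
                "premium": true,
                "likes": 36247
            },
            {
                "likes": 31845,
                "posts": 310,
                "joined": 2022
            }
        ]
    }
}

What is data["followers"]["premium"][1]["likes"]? 14257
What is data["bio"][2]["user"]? 96314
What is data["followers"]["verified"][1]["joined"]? 2022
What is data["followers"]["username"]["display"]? "Riley"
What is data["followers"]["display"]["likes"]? 5835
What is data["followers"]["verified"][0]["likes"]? 36247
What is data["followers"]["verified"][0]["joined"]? 2021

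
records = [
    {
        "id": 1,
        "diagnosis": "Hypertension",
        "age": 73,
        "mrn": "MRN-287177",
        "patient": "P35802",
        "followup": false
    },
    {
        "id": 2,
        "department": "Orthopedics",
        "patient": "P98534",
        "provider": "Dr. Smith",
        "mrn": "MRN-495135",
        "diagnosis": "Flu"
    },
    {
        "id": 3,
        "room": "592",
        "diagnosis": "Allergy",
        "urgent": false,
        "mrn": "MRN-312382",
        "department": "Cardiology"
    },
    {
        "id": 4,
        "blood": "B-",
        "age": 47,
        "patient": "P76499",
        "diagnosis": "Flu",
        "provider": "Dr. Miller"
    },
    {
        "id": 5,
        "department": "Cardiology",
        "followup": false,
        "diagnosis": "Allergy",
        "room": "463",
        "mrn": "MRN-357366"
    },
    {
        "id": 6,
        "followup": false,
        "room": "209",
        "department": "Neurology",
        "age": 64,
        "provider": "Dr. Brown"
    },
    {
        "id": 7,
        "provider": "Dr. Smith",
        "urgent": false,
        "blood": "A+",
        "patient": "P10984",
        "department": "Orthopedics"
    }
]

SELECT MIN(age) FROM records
47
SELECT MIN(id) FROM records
1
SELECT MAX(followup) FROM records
False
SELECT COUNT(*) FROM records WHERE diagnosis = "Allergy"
2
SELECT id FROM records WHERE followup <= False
[1, 5, 6]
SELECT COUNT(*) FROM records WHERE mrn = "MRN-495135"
1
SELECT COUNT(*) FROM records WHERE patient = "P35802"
1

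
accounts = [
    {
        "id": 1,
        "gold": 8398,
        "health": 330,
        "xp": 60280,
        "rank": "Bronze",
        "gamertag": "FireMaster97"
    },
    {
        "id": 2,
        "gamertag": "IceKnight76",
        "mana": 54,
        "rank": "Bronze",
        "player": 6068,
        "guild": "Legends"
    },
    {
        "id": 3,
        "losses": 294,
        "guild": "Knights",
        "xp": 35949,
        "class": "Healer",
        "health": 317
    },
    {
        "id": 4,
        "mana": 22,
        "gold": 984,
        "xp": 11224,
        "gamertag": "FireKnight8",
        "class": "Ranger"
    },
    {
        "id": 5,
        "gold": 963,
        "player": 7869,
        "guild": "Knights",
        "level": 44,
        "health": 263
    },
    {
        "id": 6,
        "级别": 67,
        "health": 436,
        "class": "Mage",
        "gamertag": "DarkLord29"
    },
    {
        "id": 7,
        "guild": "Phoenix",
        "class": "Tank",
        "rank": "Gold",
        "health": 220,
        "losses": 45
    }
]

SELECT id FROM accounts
[1, 2, 3, 4, 5, 6, 7]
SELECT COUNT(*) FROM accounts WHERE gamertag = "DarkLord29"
1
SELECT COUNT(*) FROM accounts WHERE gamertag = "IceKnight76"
1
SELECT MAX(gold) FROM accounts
8398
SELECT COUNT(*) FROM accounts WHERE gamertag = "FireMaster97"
1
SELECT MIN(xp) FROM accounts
11224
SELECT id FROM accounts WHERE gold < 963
[]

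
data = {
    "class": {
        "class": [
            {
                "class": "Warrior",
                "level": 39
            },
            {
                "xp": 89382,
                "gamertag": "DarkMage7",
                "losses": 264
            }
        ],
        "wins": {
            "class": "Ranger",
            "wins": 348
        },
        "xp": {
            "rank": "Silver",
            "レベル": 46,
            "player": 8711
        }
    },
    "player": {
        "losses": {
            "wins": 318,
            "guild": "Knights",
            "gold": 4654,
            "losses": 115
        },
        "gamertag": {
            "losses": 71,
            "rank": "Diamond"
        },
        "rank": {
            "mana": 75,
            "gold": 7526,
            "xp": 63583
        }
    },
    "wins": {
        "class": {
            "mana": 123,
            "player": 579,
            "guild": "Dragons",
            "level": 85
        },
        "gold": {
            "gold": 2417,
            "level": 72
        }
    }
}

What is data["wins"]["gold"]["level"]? 72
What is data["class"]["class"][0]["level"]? 39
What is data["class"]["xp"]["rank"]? "Silver"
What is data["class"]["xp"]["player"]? 8711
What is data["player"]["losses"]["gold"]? 4654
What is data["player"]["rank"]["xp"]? 63583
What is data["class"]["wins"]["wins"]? 348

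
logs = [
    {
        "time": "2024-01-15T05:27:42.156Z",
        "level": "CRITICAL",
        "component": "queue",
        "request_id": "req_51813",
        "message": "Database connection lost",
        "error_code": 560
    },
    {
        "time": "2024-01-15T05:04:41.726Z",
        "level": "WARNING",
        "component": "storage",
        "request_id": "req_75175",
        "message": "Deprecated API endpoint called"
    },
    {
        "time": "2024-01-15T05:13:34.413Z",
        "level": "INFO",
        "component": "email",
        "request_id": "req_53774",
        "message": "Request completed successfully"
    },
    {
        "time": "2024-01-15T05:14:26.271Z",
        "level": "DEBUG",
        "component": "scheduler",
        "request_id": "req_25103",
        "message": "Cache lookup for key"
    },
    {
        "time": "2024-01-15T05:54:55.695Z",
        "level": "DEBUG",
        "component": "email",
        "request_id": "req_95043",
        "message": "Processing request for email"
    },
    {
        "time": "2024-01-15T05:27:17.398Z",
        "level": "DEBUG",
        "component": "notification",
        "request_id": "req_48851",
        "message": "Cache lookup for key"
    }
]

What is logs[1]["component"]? "storage"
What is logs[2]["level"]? "INFO"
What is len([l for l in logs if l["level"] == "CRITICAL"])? 1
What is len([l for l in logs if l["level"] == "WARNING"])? 1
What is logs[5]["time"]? "2024-01-15T05:27:17.398Z"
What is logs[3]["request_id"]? "req_25103"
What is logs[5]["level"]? "DEBUG"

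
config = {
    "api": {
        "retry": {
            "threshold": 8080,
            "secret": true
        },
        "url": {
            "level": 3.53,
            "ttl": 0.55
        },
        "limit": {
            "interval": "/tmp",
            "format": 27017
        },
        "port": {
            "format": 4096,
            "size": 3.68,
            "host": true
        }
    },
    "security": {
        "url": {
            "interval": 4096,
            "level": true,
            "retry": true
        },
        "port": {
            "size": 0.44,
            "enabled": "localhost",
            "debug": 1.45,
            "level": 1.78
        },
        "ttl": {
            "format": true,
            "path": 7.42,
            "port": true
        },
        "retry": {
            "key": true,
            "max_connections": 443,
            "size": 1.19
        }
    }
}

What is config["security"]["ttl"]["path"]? 7.42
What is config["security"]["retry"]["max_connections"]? 443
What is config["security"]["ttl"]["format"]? True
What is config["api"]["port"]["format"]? 4096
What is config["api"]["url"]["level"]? 3.53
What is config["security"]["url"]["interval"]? 4096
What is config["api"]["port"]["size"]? 3.68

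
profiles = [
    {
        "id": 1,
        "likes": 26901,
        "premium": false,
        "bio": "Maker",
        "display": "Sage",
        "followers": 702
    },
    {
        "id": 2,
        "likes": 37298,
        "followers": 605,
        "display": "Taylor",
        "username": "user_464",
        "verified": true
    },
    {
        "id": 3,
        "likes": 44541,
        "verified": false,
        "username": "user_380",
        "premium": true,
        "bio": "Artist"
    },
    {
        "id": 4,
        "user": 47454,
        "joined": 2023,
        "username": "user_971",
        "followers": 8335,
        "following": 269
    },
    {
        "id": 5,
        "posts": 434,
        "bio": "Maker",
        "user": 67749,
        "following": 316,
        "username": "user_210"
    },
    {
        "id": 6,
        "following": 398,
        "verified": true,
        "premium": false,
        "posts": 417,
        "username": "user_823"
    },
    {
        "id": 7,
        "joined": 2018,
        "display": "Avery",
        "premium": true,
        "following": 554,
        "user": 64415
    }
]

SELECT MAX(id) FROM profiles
7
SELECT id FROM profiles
[1, 2, 3, 4, 5, 6, 7]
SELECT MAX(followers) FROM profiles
8335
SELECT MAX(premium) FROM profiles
True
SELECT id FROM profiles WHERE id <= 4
[1, 2, 3, 4]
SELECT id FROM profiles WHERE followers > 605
[1, 4]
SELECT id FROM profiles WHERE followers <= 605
[2]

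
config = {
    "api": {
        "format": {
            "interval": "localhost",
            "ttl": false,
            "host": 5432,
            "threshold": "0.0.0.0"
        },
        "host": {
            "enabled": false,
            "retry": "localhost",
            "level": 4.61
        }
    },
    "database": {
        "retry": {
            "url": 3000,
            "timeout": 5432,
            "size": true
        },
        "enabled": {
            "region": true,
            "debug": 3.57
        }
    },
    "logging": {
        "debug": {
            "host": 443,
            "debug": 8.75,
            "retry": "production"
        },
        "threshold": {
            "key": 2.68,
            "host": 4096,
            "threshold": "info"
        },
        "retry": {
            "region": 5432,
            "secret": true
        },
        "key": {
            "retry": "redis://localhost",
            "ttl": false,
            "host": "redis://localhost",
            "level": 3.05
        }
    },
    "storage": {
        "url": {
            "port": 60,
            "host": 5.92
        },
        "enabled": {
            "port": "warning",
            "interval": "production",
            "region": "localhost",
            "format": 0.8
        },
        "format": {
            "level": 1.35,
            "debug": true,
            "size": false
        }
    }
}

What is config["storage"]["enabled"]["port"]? "warning"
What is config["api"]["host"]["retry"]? "localhost"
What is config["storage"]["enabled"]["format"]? 0.8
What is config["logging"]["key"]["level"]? 3.05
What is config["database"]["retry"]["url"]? 3000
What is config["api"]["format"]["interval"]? "localhost"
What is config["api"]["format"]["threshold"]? "0.0.0.0"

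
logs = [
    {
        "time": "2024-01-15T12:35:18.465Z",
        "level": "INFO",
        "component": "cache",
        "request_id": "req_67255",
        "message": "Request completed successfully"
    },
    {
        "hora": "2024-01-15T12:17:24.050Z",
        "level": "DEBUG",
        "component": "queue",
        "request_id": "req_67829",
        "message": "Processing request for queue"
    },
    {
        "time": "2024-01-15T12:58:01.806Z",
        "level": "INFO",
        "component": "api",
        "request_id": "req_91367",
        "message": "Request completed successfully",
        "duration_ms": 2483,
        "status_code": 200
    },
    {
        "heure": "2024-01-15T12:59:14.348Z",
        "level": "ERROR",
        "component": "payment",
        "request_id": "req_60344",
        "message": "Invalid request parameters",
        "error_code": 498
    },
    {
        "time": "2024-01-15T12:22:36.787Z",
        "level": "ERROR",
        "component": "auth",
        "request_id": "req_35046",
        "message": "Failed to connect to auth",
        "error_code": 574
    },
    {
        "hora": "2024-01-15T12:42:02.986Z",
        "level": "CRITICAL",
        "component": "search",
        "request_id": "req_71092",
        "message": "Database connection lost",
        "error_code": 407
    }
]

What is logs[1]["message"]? "Processing request for queue"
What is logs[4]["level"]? "ERROR"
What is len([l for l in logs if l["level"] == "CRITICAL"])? 1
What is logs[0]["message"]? "Request completed successfully"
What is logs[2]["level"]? "INFO"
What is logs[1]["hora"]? "2024-01-15T12:17:24.050Z"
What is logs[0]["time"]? "2024-01-15T12:35:18.465Z"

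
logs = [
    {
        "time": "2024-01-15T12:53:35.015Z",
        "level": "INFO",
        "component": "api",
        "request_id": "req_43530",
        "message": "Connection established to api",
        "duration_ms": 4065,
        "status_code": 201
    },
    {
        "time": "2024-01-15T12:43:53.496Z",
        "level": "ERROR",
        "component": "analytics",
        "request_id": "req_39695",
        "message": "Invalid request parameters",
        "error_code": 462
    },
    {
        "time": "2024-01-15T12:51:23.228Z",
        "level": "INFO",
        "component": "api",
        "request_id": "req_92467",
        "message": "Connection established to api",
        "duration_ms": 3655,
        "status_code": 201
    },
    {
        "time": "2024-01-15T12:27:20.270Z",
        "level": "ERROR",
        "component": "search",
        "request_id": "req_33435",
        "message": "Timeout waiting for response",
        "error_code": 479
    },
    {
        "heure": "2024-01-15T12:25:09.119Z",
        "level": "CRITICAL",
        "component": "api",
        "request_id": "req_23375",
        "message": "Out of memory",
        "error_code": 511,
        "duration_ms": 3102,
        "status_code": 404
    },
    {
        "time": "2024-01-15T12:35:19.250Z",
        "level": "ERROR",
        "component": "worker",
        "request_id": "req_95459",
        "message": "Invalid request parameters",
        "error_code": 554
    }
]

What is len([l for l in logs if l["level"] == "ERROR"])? 3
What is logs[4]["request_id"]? "req_23375"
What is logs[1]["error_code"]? 462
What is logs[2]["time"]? "2024-01-15T12:51:23.228Z"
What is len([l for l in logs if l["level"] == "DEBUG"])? 0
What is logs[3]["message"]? "Timeout waiting for response"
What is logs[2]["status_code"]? 201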